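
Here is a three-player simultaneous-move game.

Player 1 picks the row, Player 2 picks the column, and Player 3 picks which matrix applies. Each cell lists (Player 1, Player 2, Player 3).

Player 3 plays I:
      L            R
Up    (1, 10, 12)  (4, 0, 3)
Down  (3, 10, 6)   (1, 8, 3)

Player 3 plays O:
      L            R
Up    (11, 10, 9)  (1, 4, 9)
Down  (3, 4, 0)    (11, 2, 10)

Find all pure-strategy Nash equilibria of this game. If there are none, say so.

(Up, L, I): Player 1 can switch to Down (1 → 3). Not NE.
(Up, L, O): Player 3 can switch to I (9 → 12). Not NE.
(Up, R, I): Player 2 can switch to L (0 → 10). Not NE.
(Up, R, O): Player 1 can switch to Down (1 → 11). Not NE.
(Down, L, I): Player 1 gets 3, best alternative 1; Player 2 gets 10, best alternative 8; Player 3 gets 6, best alternative 0. No profitable deviation — NE.
(Down, L, O): Player 1 can switch to Up (3 → 11). Not NE.
(Down, R, I): Player 1 can switch to Up (1 → 4). Not NE.
(The remaining 1 profile has a profitable deviation by the same check.)

The unique pure-strategy Nash equilibrium is (Down, L, I).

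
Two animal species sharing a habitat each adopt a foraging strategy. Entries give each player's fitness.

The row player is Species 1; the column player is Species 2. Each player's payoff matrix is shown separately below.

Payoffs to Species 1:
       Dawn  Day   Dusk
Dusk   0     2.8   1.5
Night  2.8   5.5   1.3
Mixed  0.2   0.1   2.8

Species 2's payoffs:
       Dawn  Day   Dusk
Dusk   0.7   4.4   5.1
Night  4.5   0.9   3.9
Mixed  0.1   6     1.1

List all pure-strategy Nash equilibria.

Species 1 against Dawn: payoffs 0, 2.8, 0.2 → best response Night.
Species 1 against Day: payoffs 2.8, 5.5, 0.1 → best response Night.
Species 1 against Dusk: payoffs 1.5, 1.3, 2.8 → best response Mixed.
Species 2 against Dusk: payoffs 0.7, 4.4, 5.1 → best response Dusk.
Species 2 against Night: payoffs 4.5, 0.9, 3.9 → best response Dawn.
Species 2 against Mixed: payoffs 0.1, 6, 1.1 → best response Day.
Mutual best responses: (Night, Dawn).

(Night, Dawn)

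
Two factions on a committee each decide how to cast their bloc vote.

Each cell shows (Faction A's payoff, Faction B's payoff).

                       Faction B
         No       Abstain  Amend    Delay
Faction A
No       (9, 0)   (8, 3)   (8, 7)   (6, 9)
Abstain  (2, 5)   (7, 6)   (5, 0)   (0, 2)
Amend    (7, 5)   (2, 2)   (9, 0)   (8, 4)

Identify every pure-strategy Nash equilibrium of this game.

Faction A against No: payoffs 9, 2, 7 → best response No.
Faction A against Abstain: payoffs 8, 7, 2 → best response No.
Faction A against Amend: payoffs 8, 5, 9 → best response Amend.
Faction A against Delay: payoffs 6, 0, 8 → best response Amend.
Faction B against No: payoffs 0, 3, 7, 9 → best response Delay.
Faction B against Abstain: payoffs 5, 6, 0, 2 → best response Abstain.
Faction B against Amend: payoffs 5, 2, 0, 4 → best response No.
No profile is a mutual best response for all players.

There is no pure-strategy Nash equilibrium.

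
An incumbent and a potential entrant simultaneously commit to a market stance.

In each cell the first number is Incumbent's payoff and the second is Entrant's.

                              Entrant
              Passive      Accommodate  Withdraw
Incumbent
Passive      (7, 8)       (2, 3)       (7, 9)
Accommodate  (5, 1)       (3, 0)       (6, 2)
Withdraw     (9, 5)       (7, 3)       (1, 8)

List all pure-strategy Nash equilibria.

(Passive, Passive): Incumbent can switch to Withdraw (7 → 9). Not NE.
(Passive, Accommodate): Incumbent can switch to Accommodate (2 → 3). Not NE.
(Passive, Withdraw): Incumbent gets 7, best alternative 6; Entrant gets 9, best alternative 8. No profitable deviation — NE.
(Accommodate, Passive): Incumbent can switch to Passive (5 → 7). Not NE.
(Accommodate, Accommodate): Incumbent can switch to Withdraw (3 → 7). Not NE.
(Accommodate, Withdraw): Incumbent can switch to Passive (6 → 7). Not NE.
(Withdraw, Passive): Entrant can switch to Withdraw (5 → 8). Not NE.
(Withdraw, Accommodate): Entrant can switch to Passive (3 → 5). Not NE.
(Withdraw, Withdraw): Incumbent can switch to Passive (1 → 7). Not NE.

The unique pure-strategy Nash equilibrium is (Passive, Withdraw).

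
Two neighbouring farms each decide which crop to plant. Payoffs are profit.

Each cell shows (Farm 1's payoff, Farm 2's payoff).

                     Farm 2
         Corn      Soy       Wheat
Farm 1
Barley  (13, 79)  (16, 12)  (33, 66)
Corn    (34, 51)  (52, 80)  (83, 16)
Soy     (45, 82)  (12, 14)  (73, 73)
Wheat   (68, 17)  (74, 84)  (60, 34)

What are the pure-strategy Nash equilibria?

(Wheat, Soy)

Mark each player's best response to every combination of opponents' strategies; a profile where every player is best-responding is a pure Nash equilibrium.
Farm 1 against Corn: payoffs 13, 34, 45, 68 → best response Wheat.
Farm 1 against Soy: payoffs 16, 52, 12, 74 → best response Wheat.
Farm 1 against Wheat: payoffs 33, 83, 73, 60 → best response Corn.
Farm 2 against Barley: payoffs 79, 12, 66 → best response Corn.
Farm 2 against Corn: payoffs 51, 80, 16 → best response Soy.
Farm 2 against Soy: payoffs 82, 14, 73 → best response Corn.
Farm 2 against Wheat: payoffs 17, 84, 34 → best response Soy.
Mutual best responses: (Wheat, Soy).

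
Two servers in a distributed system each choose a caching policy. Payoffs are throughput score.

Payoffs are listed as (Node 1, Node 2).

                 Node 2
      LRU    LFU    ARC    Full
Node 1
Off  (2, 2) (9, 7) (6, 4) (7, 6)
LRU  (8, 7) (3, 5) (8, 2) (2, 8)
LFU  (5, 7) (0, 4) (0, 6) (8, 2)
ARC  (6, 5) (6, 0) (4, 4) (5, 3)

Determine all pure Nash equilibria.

Node 1 against LRU: payoffs 2, 8, 5, 6 → best response LRU.
Node 1 against LFU: payoffs 9, 3, 0, 6 → best response Off.
Node 1 against ARC: payoffs 6, 8, 0, 4 → best response LRU.
Node 1 against Full: payoffs 7, 2, 8, 5 → best response LFU.
Node 2 against Off: payoffs 2, 7, 4, 6 → best response LFU.
Node 2 against LRU: payoffs 7, 5, 2, 8 → best response Full.
Node 2 against LFU: payoffs 7, 4, 6, 2 → best response LRU.
Node 2 against ARC: payoffs 5, 0, 4, 3 → best response LRU.
Mutual best responses: (Off, LFU).

Pure NE: (Off, LFU)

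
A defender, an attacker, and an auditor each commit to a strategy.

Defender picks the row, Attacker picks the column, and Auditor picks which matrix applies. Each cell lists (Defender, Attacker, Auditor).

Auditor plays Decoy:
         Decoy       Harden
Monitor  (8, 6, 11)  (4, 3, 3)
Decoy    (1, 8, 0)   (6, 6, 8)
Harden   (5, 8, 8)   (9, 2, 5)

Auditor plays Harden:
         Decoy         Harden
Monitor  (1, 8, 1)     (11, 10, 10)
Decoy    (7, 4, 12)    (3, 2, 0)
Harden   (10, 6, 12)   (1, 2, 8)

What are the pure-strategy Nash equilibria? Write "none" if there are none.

Check each profile: it is a Nash equilibrium iff no player can strictly gain by switching unilaterally.
(Monitor, Decoy, Decoy): Defender gets 8, best alternative 5; Attacker gets 6, best alternative 3; Auditor gets 11, best alternative 1. No profitable deviation — NE.
(Monitor, Decoy, Harden): Defender can switch to Decoy (1 → 7). Not NE.
(Monitor, Harden, Decoy): Defender can switch to Decoy (4 → 6). Not NE.
(Monitor, Harden, Harden): Defender gets 11, best alternative 3; Attacker gets 10, best alternative 8; Auditor gets 10, best alternative 3. No profitable deviation — NE.
(Decoy, Decoy, Decoy): Defender can switch to Monitor (1 → 8). Not NE.
(Decoy, Decoy, Harden): Defender can switch to Harden (7 → 10). Not NE.
(Decoy, Harden, Decoy): Defender can switch to Harden (6 → 9). Not NE.
(Decoy, Harden, Harden): Defender can switch to Monitor (3 → 11). Not NE.
(Harden, Decoy, Harden): Defender gets 10, best alternative 7; Attacker gets 6, best alternative 2; Auditor gets 12, best alternative 8. No profitable deviation — NE.
(The remaining 3 profiles each have a profitable deviation by the same check.)

Pure-strategy Nash equilibria: (Monitor, Decoy, Decoy) and (Monitor, Harden, Harden) and (Harden, Decoy, Harden)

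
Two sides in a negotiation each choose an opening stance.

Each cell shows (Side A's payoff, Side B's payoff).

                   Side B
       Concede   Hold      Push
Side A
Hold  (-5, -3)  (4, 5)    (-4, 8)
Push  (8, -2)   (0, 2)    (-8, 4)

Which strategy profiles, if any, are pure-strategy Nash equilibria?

Side A against Concede: payoffs -5, 8 → best response Push.
Side A against Hold: payoffs 4, 0 → best response Hold.
Side A against Push: payoffs -4, -8 → best response Hold.
Side B against Hold: payoffs -3, 5, 8 → best response Push.
Side B against Push: payoffs -2, 2, 4 → best response Push.
Mutual best responses: (Hold, Push).

The unique pure-strategy Nash equilibrium is (Hold, Push).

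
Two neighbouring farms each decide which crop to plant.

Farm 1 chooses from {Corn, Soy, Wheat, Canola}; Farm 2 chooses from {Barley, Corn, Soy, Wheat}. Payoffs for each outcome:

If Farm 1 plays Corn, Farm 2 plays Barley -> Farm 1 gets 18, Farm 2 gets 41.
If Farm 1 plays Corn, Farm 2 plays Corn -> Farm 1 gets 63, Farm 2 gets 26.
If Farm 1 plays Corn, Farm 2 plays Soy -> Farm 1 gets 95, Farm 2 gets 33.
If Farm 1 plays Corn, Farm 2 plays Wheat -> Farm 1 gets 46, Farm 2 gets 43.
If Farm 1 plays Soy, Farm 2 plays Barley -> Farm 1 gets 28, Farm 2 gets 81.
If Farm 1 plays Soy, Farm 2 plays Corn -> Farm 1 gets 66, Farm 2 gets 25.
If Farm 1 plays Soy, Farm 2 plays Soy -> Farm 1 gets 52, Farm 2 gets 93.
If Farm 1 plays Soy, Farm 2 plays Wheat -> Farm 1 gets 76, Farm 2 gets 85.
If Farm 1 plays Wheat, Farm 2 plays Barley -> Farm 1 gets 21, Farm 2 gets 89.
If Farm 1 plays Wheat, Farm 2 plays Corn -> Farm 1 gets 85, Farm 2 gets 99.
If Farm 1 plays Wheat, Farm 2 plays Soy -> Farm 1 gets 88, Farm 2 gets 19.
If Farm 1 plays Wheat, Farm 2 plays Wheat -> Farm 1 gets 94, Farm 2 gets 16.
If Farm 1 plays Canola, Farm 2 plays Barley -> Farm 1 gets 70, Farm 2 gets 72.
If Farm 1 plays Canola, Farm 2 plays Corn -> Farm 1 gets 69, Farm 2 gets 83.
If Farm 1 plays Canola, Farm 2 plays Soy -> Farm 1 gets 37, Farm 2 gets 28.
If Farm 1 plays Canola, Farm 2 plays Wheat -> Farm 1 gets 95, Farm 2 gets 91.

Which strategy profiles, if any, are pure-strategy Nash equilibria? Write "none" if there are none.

(Corn, Barley): Farm 1 can switch to Soy (18 → 28). Not NE.
(Corn, Corn): Farm 1 can switch to Soy (63 → 66). Not NE.
(Corn, Soy): Farm 2 can switch to Barley (33 → 41). Not NE.
(Corn, Wheat): Farm 1 can switch to Soy (46 → 76). Not NE.
(Soy, Barley): Farm 1 can switch to Canola (28 → 70). Not NE.
(Soy, Corn): Farm 1 can switch to Wheat (66 → 85). Not NE.
(Soy, Soy): Farm 1 can switch to Corn (52 → 95). Not NE.
(Soy, Wheat): Farm 1 can switch to Wheat (76 → 94). Not NE.
(Wheat, Corn): Farm 1 gets 85, best alternative 69; Farm 2 gets 99, best alternative 89. No profitable deviation — NE.
(Canola, Wheat): Farm 1 gets 95, best alternative 94; Farm 2 gets 91, best alternative 83. No profitable deviation — NE.
(The remaining 6 profiles each have a profitable deviation by the same check.)

The pure Nash equilibria are (Wheat, Corn), (Canola, Wheat).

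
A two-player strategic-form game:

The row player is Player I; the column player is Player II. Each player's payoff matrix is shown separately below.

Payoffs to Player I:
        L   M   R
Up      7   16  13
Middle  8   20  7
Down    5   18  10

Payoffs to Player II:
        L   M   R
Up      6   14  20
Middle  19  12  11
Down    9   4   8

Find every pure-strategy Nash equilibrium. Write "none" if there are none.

(Up, L): Player I can switch to Middle (7 → 8). Not NE.
(Up, M): Player I can switch to Middle (16 → 20). Not NE.
(Up, R): Player I gets 13, best alternative 10; Player II gets 20, best alternative 14. No profitable deviation — NE.
(Middle, L): Player I gets 8, best alternative 7; Player II gets 19, best alternative 12. No profitable deviation — NE.
(Middle, M): Player II can switch to L (12 → 19). Not NE.
(Middle, R): Player I can switch to Up (7 → 13). Not NE.
(Down, L): Player I can switch to Up (5 → 7). Not NE.
(Down, M): Player I can switch to Middle (18 → 20). Not NE.
(Down, R): Player I can switch to Up (10 → 13). Not NE.

Pure-strategy Nash equilibria: (Up, R), (Middle, L)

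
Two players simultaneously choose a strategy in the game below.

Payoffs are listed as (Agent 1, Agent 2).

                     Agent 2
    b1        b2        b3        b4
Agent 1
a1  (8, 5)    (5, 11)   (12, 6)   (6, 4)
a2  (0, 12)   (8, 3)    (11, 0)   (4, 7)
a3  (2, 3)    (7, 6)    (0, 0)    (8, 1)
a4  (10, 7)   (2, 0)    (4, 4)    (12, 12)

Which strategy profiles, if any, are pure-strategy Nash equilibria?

Pure NE: (a4, b4)

(a1, b1): Agent 1 can switch to a4 (8 → 10). Not NE.
(a1, b2): Agent 1 can switch to a2 (5 → 8). Not NE.
(a1, b3): Agent 2 can switch to b2 (6 → 11). Not NE.
(a1, b4): Agent 1 can switch to a3 (6 → 8). Not NE.
(a2, b1): Agent 1 can switch to a1 (0 → 8). Not NE.
(a2, b2): Agent 2 can switch to b1 (3 → 12). Not NE.
(a4, b4): Agent 1 gets 12, best alternative 8; Agent 2 gets 12, best alternative 7. No profitable deviation — NE.
(The remaining 9 profiles each have a profitable deviation by the same check.)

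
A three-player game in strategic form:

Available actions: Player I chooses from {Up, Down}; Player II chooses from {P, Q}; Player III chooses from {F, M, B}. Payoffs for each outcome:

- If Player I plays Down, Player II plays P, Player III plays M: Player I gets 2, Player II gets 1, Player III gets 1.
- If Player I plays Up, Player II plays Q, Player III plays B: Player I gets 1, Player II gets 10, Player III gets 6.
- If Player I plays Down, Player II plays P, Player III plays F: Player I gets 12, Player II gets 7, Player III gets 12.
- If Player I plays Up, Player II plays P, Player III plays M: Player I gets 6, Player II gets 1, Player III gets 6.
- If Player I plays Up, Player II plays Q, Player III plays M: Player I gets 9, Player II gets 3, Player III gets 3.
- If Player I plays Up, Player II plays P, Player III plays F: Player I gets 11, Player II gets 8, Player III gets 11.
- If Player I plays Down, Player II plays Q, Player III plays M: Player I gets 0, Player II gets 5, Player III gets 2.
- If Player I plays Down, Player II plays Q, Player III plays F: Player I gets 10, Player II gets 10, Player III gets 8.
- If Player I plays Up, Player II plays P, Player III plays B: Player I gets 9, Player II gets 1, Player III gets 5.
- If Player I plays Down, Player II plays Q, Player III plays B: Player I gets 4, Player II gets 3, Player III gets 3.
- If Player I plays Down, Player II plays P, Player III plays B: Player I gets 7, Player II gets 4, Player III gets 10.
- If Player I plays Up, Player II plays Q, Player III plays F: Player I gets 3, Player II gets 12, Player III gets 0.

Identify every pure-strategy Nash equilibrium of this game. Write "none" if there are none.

(Down, Q, F)

Player I against (P, F): payoffs 11, 12 → best response Down.
Player I against (P, M): payoffs 6, 2 → best response Up.
Player I against (P, B): payoffs 9, 7 → best response Up.
Player I against (Q, F): payoffs 3, 10 → best response Down.
Player I against (Q, M): payoffs 9, 0 → best response Up.
Player I against (Q, B): payoffs 1, 4 → best response Down.
Player II against (Up, F): payoffs 8, 12 → best response Q.
Player II against (Up, M): payoffs 1, 3 → best response Q.
Player II against (Up, B): payoffs 1, 10 → best response Q.
Player II against (Down, F): payoffs 7, 10 → best response Q.
Player II against (Down, M): payoffs 1, 5 → best response Q.
Player II against (Down, B): payoffs 4, 3 → best response P.
Player III against (Up, P): payoffs 11, 6, 5 → best response F.
Player III against (Up, Q): payoffs 0, 3, 6 → best response B.
Player III against (Down, P): payoffs 12, 1, 10 → best response F.
Player III against (Down, Q): payoffs 8, 2, 3 → best response F.
Mutual best responses: (Down, Q, F).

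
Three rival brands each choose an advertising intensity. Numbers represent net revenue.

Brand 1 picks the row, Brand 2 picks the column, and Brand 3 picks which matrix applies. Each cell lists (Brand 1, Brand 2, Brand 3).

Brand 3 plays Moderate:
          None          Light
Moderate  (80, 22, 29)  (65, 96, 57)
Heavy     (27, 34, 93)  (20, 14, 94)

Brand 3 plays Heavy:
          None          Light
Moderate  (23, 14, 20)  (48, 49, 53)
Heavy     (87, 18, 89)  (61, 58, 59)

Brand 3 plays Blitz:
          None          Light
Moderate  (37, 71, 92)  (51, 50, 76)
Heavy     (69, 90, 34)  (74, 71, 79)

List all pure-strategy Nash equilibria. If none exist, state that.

No pure-strategy Nash equilibrium.

(Moderate, None, Moderate): Brand 2 can switch to Light (22 → 96). Not NE.
(Moderate, None, Heavy): Brand 1 can switch to Heavy (23 → 87). Not NE.
(Moderate, None, Blitz): Brand 1 can switch to Heavy (37 → 69). Not NE.
(Moderate, Light, Moderate): Brand 3 can switch to Blitz (57 → 76). Not NE.
(Moderate, Light, Heavy): Brand 1 can switch to Heavy (48 → 61). Not NE.
(Moderate, Light, Blitz): Brand 1 can switch to Heavy (51 → 74). Not NE.
(The remaining 6 profiles each have a profitable deviation by the same check.)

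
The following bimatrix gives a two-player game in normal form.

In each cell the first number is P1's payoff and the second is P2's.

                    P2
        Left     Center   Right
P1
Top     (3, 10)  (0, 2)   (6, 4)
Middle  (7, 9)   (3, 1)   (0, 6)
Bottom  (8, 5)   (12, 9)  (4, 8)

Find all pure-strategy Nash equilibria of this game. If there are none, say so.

(Top, Left): P1 can switch to Middle (3 → 7). Not NE.
(Top, Center): P1 can switch to Middle (0 → 3). Not NE.
(Top, Right): P2 can switch to Left (4 → 10). Not NE.
(Middle, Left): P1 can switch to Bottom (7 → 8). Not NE.
(Middle, Center): P1 can switch to Bottom (3 → 12). Not NE.
(Middle, Right): P1 can switch to Top (0 → 6). Not NE.
(Bottom, Center): P1 gets 12, best alternative 3; P2 gets 9, best alternative 8. No profitable deviation — NE.
(The remaining 2 profiles each have a profitable deviation by the same check.)

Pure NE: (Bottom, Center)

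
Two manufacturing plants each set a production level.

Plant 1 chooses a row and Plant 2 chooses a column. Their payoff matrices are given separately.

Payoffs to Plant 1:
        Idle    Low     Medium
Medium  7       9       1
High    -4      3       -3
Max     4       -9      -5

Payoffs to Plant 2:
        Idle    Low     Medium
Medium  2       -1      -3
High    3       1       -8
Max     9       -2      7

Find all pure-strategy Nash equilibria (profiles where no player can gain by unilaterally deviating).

Pure NE: (Medium, Idle)

For each strategy profile, look for a profitable unilateral deviation.
(Medium, Idle): Plant 1 gets 7, best alternative 4; Plant 2 gets 2, best alternative -1. No profitable deviation — NE.
(Medium, Low): Plant 2 can switch to Idle (-1 → 2). Not NE.
(Medium, Medium): Plant 2 can switch to Idle (-3 → 2). Not NE.
(High, Idle): Plant 1 can switch to Medium (-4 → 7). Not NE.
(High, Low): Plant 1 can switch to Medium (3 → 9). Not NE.
(High, Medium): Plant 1 can switch to Medium (-3 → 1). Not NE.
(Max, Idle): Plant 1 can switch to Medium (4 → 7). Not NE.
(The remaining 2 profiles each have a profitable deviation by the same check.)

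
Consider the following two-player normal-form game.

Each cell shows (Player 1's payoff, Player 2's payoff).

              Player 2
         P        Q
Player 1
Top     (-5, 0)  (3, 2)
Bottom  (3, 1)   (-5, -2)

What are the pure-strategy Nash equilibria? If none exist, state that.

(Top, Q), (Bottom, P)

Player 1 against P: payoffs -5, 3 → best response Bottom.
Player 1 against Q: payoffs 3, -5 → best response Top.
Player 2 against Top: payoffs 0, 2 → best response Q.
Player 2 against Bottom: payoffs 1, -2 → best response P.
Mutual best responses: (Top, Q); (Bottom, P).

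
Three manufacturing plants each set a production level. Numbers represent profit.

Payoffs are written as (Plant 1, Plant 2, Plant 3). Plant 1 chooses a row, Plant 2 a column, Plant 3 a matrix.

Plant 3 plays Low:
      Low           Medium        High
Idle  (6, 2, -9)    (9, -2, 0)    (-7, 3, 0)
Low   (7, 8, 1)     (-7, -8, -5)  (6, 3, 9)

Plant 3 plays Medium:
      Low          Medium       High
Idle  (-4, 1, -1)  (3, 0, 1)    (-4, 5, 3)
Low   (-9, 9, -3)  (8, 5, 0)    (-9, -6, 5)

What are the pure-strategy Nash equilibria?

(Idle, High, Medium) and (Low, Low, Low)

Plant 1 against (Low, Low): payoffs 6, 7 → best response Low.
Plant 1 against (Low, Medium): payoffs -4, -9 → best response Idle.
Plant 1 against (Medium, Low): payoffs 9, -7 → best response Idle.
Plant 1 against (Medium, Medium): payoffs 3, 8 → best response Low.
Plant 1 against (High, Low): payoffs -7, 6 → best response Low.
Plant 1 against (High, Medium): payoffs -4, -9 → best response Idle.
Plant 2 against (Idle, Low): payoffs 2, -2, 3 → best response High.
Plant 2 against (Idle, Medium): payoffs 1, 0, 5 → best response High.
Plant 2 against (Low, Low): payoffs 8, -8, 3 → best response Low.
Plant 2 against (Low, Medium): payoffs 9, 5, -6 → best response Low.
Plant 3 against (Idle, Low): payoffs -9, -1 → best response Medium.
Plant 3 against (Idle, Medium): payoffs 0, 1 → best response Medium.
Plant 3 against (Idle, High): payoffs 0, 3 → best response Medium.
Plant 3 against (Low, Low): payoffs 1, -3 → best response Low.
Plant 3 against (Low, Medium): payoffs -5, 0 → best response Medium.
Plant 3 against (Low, High): payoffs 9, 5 → best response Low.
Mutual best responses: (Idle, High, Medium); (Low, Low, Low).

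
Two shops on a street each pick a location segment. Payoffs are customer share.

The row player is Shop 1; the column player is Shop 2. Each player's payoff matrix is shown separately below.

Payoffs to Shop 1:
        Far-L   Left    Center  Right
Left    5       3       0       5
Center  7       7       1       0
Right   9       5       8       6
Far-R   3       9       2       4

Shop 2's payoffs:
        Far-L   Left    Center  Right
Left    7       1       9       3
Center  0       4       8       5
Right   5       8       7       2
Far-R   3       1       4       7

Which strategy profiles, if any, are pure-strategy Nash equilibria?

Shop 1 against Far-L: payoffs 5, 7, 9, 3 → best response Right.
Shop 1 against Left: payoffs 3, 7, 5, 9 → best response Far-R.
Shop 1 against Center: payoffs 0, 1, 8, 2 → best response Right.
Shop 1 against Right: payoffs 5, 0, 6, 4 → best response Right.
Shop 2 against Left: payoffs 7, 1, 9, 3 → best response Center.
Shop 2 against Center: payoffs 0, 4, 8, 5 → best response Center.
Shop 2 against Right: payoffs 5, 8, 7, 2 → best response Left.
Shop 2 against Far-R: payoffs 3, 1, 4, 7 → best response Right.
No profile is a mutual best response for all players.

This game has no pure Nash equilibrium.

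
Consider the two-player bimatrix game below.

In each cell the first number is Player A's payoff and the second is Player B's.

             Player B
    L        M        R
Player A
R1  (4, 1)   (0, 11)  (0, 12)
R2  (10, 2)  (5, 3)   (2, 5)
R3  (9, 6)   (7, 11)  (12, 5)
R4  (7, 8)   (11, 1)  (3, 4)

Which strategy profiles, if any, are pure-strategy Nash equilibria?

There is no pure-strategy Nash equilibrium.

For each player, find the best response to each opponent profile; mutual best responses are the pure NE.
Player A against L: payoffs 4, 10, 9, 7 → best response R2.
Player A against M: payoffs 0, 5, 7, 11 → best response R4.
Player A against R: payoffs 0, 2, 12, 3 → best response R3.
Player B against R1: payoffs 1, 11, 12 → best response R.
Player B against R2: payoffs 2, 3, 5 → best response R.
Player B against R3: payoffs 6, 11, 5 → best response M.
Player B against R4: payoffs 8, 1, 4 → best response L.
No profile is a mutual best response for all players.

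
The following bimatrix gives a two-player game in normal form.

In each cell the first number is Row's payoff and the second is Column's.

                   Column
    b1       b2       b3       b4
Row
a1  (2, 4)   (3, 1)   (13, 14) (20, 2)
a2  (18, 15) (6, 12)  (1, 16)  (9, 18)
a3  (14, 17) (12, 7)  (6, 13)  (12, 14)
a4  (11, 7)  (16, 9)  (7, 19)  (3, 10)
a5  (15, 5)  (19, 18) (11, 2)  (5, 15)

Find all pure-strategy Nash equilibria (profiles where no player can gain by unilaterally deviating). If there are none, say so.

The pure Nash equilibria are (a1, b3) and (a5, b2).

Mark each player's best response to every combination of opponents' strategies; a profile where every player is best-responding is a pure Nash equilibrium.
Row against b1: payoffs 2, 18, 14, 11, 15 → best response a2.
Row against b2: payoffs 3, 6, 12, 16, 19 → best response a5.
Row against b3: payoffs 13, 1, 6, 7, 11 → best response a1.
Row against b4: payoffs 20, 9, 12, 3, 5 → best response a1.
Column against a1: payoffs 4, 1, 14, 2 → best response b3.
Column against a2: payoffs 15, 12, 16, 18 → best response b4.
Column against a3: payoffs 17, 7, 13, 14 → best response b1.
Column against a4: payoffs 7, 9, 19, 10 → best response b3.
Column against a5: payoffs 5, 18, 2, 15 → best response b2.
Mutual best responses: (a1, b3); (a5, b2).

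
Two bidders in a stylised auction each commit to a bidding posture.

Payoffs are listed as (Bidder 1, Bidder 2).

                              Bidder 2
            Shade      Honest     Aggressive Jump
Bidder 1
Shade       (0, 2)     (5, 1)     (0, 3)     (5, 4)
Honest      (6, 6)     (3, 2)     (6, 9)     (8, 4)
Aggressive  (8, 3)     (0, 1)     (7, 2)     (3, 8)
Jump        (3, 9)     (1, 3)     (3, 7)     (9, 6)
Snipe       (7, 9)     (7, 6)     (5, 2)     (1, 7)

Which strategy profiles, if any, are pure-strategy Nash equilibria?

none

Bidder 1 against Shade: payoffs 0, 6, 8, 3, 7 → best response Aggressive.
Bidder 1 against Honest: payoffs 5, 3, 0, 1, 7 → best response Snipe.
Bidder 1 against Aggressive: payoffs 0, 6, 7, 3, 5 → best response Aggressive.
Bidder 1 against Jump: payoffs 5, 8, 3, 9, 1 → best response Jump.
Bidder 2 against Shade: payoffs 2, 1, 3, 4 → best response Jump.
Bidder 2 against Honest: payoffs 6, 2, 9, 4 → best response Aggressive.
Bidder 2 against Aggressive: payoffs 3, 1, 2, 8 → best response Jump.
Bidder 2 against Jump: payoffs 9, 3, 7, 6 → best response Shade.
Bidder 2 against Snipe: payoffs 9, 6, 2, 7 → best response Shade.
No profile is a mutual best response for all players.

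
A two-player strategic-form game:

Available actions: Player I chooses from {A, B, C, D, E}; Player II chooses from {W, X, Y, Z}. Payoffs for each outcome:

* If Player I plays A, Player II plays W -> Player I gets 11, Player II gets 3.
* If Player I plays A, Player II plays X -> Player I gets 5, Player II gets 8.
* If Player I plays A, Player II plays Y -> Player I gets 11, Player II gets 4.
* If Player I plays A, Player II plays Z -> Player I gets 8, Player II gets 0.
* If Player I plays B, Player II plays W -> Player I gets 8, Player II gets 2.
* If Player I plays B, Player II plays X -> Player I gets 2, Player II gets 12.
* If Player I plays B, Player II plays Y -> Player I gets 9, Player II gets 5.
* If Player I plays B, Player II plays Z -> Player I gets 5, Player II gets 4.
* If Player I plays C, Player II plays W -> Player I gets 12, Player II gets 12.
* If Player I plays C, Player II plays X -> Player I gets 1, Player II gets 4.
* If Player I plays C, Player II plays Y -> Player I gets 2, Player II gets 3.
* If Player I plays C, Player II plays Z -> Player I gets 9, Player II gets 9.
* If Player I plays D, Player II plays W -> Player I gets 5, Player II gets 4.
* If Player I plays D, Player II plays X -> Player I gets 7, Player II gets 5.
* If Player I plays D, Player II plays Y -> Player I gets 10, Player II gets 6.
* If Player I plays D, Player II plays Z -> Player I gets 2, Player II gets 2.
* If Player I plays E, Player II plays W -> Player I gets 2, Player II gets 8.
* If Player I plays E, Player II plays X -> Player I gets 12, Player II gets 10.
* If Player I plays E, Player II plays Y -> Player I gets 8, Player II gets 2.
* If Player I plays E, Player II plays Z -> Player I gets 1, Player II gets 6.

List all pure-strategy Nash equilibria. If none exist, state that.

The pure Nash equilibria are (C, W); (E, X).

Player I against W: payoffs 11, 8, 12, 5, 2 → best response C.
Player I against X: payoffs 5, 2, 1, 7, 12 → best response E.
Player I against Y: payoffs 11, 9, 2, 10, 8 → best response A.
Player I against Z: payoffs 8, 5, 9, 2, 1 → best response C.
Player II against A: payoffs 3, 8, 4, 0 → best response X.
Player II against B: payoffs 2, 12, 5, 4 → best response X.
Player II against C: payoffs 12, 4, 3, 9 → best response W.
Player II against D: payoffs 4, 5, 6, 2 → best response Y.
Player II against E: payoffs 8, 10, 2, 6 → best response X.
Mutual best responses: (C, W); (E, X).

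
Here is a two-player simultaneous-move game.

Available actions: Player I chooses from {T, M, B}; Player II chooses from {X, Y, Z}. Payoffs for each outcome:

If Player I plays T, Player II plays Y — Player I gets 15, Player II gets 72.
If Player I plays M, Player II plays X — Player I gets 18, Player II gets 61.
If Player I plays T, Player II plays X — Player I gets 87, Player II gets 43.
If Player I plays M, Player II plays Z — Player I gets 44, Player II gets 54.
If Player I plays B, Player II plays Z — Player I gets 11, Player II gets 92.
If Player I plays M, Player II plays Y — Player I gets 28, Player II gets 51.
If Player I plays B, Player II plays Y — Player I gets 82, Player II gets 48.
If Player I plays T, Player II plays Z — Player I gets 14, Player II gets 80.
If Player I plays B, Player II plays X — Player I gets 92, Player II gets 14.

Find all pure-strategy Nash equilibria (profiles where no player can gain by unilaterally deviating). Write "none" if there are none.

There is no pure-strategy Nash equilibrium.

Player I against X: payoffs 87, 18, 92 → best response B.
Player I against Y: payoffs 15, 28, 82 → best response B.
Player I against Z: payoffs 14, 44, 11 → best response M.
Player II against T: payoffs 43, 72, 80 → best response Z.
Player II against M: payoffs 61, 51, 54 → best response X.
Player II against B: payoffs 14, 48, 92 → best response Z.
No profile is a mutual best response for all players.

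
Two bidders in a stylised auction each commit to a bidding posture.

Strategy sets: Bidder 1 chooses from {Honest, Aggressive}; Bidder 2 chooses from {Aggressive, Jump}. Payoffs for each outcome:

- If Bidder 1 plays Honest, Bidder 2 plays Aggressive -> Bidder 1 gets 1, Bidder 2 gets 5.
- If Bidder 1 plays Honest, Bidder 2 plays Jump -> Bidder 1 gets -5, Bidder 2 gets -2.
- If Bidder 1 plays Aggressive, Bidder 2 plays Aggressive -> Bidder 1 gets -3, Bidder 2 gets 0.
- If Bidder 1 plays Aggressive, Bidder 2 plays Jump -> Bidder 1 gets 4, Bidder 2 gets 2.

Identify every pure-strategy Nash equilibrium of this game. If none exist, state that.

Pure-strategy Nash equilibria: (Honest, Aggressive) and (Aggressive, Jump)

For each strategy profile, look for a profitable unilateral deviation.
(Honest, Aggressive): Bidder 1 gets 1, best alternative -3; Bidder 2 gets 5, best alternative -2. No profitable deviation — NE.
(Honest, Jump): Bidder 1 can switch to Aggressive (-5 → 4). Not NE.
(Aggressive, Aggressive): Bidder 1 can switch to Honest (-3 → 1). Not NE.
(Aggressive, Jump): Bidder 1 gets 4, best alternative -5; Bidder 2 gets 2, best alternative 0. No profitable deviation — NE.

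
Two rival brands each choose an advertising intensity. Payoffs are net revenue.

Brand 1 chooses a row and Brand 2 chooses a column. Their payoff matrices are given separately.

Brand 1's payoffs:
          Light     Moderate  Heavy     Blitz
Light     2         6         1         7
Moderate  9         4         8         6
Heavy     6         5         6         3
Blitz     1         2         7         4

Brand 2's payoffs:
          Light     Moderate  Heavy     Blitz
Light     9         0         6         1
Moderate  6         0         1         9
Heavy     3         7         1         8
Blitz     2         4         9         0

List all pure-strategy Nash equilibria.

(Light, Light): Brand 1 can switch to Moderate (2 → 9). Not NE.
(Light, Moderate): Brand 2 can switch to Light (0 → 9). Not NE.
(Light, Heavy): Brand 1 can switch to Moderate (1 → 8). Not NE.
(Light, Blitz): Brand 2 can switch to Light (1 → 9). Not NE.
(Moderate, Light): Brand 2 can switch to Blitz (6 → 9). Not NE.
(Moderate, Moderate): Brand 1 can switch to Light (4 → 6). Not NE.
(The remaining 10 profiles each have a profitable deviation by the same check.)

No pure-strategy Nash equilibrium.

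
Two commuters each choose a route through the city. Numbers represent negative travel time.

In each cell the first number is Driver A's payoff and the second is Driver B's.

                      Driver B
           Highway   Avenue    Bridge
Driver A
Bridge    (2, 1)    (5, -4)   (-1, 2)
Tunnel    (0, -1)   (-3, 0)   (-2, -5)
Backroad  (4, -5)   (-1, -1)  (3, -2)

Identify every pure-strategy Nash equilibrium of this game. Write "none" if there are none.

none

Driver A against Highway: payoffs 2, 0, 4 → best response Backroad.
Driver A against Avenue: payoffs 5, -3, -1 → best response Bridge.
Driver A against Bridge: payoffs -1, -2, 3 → best response Backroad.
Driver B against Bridge: payoffs 1, -4, 2 → best response Bridge.
Driver B against Tunnel: payoffs -1, 0, -5 → best response Avenue.
Driver B against Backroad: payoffs -5, -1, -2 → best response Avenue.
No profile is a mutual best response for all players.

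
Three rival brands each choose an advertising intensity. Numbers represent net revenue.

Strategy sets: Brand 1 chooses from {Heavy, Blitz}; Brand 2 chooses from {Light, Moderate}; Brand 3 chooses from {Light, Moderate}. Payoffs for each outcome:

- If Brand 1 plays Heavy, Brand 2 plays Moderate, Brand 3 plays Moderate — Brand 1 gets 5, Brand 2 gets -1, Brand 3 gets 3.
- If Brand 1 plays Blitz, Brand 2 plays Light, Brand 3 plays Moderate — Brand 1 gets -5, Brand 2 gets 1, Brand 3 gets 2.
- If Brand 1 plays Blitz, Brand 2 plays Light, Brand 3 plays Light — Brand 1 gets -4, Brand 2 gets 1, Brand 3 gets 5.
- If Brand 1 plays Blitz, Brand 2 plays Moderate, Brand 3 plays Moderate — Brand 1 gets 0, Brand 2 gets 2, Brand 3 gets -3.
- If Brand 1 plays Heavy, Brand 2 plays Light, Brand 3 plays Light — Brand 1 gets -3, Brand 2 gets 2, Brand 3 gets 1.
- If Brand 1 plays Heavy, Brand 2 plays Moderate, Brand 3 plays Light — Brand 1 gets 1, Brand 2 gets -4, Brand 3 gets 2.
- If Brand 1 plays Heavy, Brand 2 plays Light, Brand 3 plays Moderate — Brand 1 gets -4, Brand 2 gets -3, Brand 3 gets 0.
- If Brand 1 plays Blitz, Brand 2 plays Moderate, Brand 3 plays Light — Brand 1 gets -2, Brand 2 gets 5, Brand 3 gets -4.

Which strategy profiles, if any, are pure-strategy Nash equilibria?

Mark each player's best response to every combination of opponents' strategies; a profile where every player is best-responding is a pure Nash equilibrium.
Brand 1 against (Light, Light): payoffs -3, -4 → best response Heavy.
Brand 1 against (Light, Moderate): payoffs -4, -5 → best response Heavy.
Brand 1 against (Moderate, Light): payoffs 1, -2 → best response Heavy.
Brand 1 against (Moderate, Moderate): payoffs 5, 0 → best response Heavy.
Brand 2 against (Heavy, Light): payoffs 2, -4 → best response Light.
Brand 2 against (Heavy, Moderate): payoffs -3, -1 → best response Moderate.
Brand 2 against (Blitz, Light): payoffs 1, 5 → best response Moderate.
Brand 2 against (Blitz, Moderate): payoffs 1, 2 → best response Moderate.
Brand 3 against (Heavy, Light): payoffs 1, 0 → best response Light.
Brand 3 against (Heavy, Moderate): payoffs 2, 3 → best response Moderate.
Brand 3 against (Blitz, Light): payoffs 5, 2 → best response Light.
Brand 3 against (Blitz, Moderate): payoffs -4, -3 → best response Moderate.
Mutual best responses: (Heavy, Light, Light); (Heavy, Moderate, Moderate).

(Heavy, Light, Light) and (Heavy, Moderate, Moderate)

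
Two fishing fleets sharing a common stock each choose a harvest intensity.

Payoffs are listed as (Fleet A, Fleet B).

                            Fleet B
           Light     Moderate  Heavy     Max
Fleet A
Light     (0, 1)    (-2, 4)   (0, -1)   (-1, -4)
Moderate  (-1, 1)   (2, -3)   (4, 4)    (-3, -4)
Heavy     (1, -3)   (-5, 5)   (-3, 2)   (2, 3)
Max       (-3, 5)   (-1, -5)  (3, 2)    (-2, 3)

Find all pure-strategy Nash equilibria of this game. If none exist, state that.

The unique pure-strategy Nash equilibrium is (Moderate, Heavy).

Fleet A against Light: payoffs 0, -1, 1, -3 → best response Heavy.
Fleet A against Moderate: payoffs -2, 2, -5, -1 → best response Moderate.
Fleet A against Heavy: payoffs 0, 4, -3, 3 → best response Moderate.
Fleet A against Max: payoffs -1, -3, 2, -2 → best response Heavy.
Fleet B against Light: payoffs 1, 4, -1, -4 → best response Moderate.
Fleet B against Moderate: payoffs 1, -3, 4, -4 → best response Heavy.
Fleet B against Heavy: payoffs -3, 5, 2, 3 → best response Moderate.
Fleet B against Max: payoffs 5, -5, 2, 3 → best response Light.
Mutual best responses: (Moderate, Heavy).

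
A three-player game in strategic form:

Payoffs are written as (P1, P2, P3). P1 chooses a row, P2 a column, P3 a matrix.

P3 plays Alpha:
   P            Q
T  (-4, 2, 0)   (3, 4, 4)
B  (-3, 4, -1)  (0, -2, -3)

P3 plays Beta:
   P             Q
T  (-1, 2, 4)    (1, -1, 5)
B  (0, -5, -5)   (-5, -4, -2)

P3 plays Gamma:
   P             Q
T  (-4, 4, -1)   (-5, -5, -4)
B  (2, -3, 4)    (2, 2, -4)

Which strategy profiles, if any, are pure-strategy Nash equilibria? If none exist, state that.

Mark each player's best response to every combination of opponents' strategies; a profile where every player is best-responding is a pure Nash equilibrium.
P1 against (P, Alpha): payoffs -4, -3 → best response B.
P1 against (P, Beta): payoffs -1, 0 → best response B.
P1 against (P, Gamma): payoffs -4, 2 → best response B.
P1 against (Q, Alpha): payoffs 3, 0 → best response T.
P1 against (Q, Beta): payoffs 1, -5 → best response T.
P1 against (Q, Gamma): payoffs -5, 2 → best response B.
P2 against (T, Alpha): payoffs 2, 4 → best response Q.
P2 against (T, Beta): payoffs 2, -1 → best response P.
P2 against (T, Gamma): payoffs 4, -5 → best response P.
P2 against (B, Alpha): payoffs 4, -2 → best response P.
P2 against (B, Beta): payoffs -5, -4 → best response Q.
P2 against (B, Gamma): payoffs -3, 2 → best response Q.
P3 against (T, P): payoffs 0, 4, -1 → best response Beta.
P3 against (T, Q): payoffs 4, 5, -4 → best response Beta.
P3 against (B, P): payoffs -1, -5, 4 → best response Gamma.
P3 against (B, Q): payoffs -3, -2, -4 → best response Beta.
No profile is a mutual best response for all players.

This game has no pure Nash equilibrium.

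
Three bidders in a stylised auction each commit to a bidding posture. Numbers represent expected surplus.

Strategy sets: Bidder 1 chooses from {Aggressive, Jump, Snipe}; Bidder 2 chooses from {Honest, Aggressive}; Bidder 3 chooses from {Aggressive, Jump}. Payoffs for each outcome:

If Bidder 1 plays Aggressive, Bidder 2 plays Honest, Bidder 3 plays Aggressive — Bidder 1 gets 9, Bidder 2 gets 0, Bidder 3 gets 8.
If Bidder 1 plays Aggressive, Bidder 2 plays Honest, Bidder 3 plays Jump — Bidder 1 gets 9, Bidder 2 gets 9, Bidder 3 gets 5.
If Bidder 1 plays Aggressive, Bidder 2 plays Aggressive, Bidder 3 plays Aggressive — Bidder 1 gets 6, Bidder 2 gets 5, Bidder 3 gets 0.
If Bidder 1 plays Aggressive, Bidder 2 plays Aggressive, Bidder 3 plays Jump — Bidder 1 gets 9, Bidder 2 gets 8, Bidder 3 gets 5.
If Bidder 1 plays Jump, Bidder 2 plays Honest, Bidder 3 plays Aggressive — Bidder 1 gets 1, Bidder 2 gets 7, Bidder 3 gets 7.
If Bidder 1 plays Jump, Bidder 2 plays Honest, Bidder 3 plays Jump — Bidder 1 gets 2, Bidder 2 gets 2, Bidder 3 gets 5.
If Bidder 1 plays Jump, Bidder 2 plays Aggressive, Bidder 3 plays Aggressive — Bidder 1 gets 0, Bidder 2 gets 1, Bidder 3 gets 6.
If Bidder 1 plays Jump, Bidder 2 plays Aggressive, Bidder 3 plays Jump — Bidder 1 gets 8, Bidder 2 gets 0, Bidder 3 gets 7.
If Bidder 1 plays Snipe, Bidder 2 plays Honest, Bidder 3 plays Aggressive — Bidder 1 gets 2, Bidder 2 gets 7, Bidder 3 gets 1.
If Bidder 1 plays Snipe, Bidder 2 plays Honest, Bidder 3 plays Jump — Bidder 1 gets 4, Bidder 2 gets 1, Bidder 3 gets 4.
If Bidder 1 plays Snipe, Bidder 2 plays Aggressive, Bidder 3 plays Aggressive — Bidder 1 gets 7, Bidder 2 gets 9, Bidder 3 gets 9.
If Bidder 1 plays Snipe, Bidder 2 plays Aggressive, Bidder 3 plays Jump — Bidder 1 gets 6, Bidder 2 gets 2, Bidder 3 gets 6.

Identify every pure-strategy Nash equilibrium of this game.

For each strategy profile, look for a profitable unilateral deviation.
(Aggressive, Honest, Aggressive): Bidder 2 can switch to Aggressive (0 → 5). Not NE.
(Aggressive, Honest, Jump): Bidder 3 can switch to Aggressive (5 → 8). Not NE.
(Aggressive, Aggressive, Aggressive): Bidder 1 can switch to Snipe (6 → 7). Not NE.
(Aggressive, Aggressive, Jump): Bidder 2 can switch to Honest (8 → 9). Not NE.
(Jump, Honest, Aggressive): Bidder 1 can switch to Aggressive (1 → 9). Not NE.
(Jump, Honest, Jump): Bidder 1 can switch to Aggressive (2 → 9). Not NE.
(Jump, Aggressive, Aggressive): Bidder 1 can switch to Aggressive (0 → 6). Not NE.
(Jump, Aggressive, Jump): Bidder 1 can switch to Aggressive (8 → 9). Not NE.
(Snipe, Honest, Aggressive): Bidder 1 can switch to Aggressive (2 → 9). Not NE.
(Snipe, Honest, Jump): Bidder 1 can switch to Aggressive (4 → 9). Not NE.
(Snipe, Aggressive, Aggressive): Bidder 1 gets 7, best alternative 6; Bidder 2 gets 9, best alternative 7; Bidder 3 gets 9, best alternative 6. No profitable deviation — NE.
(Snipe, Aggressive, Jump): Bidder 1 can switch to Aggressive (6 → 9). Not NE.

(Snipe, Aggressive, Aggressive)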